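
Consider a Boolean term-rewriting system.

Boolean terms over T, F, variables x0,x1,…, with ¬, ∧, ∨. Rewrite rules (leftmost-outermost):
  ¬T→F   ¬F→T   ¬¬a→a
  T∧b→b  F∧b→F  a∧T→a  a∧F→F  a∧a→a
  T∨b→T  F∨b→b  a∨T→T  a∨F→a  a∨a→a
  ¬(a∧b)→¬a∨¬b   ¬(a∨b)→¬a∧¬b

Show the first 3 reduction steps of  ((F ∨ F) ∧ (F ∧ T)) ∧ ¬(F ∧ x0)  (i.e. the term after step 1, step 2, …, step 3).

  start: ((F ∨ F) ∧ (F ∧ T)) ∧ ¬(F ∧ x0)
  step 1: (F ∧ (F ∧ T)) ∧ ¬(F ∧ x0)
  step 2: F ∧ ¬(F ∧ x0)
  step 3: F

Answer: after 3 steps: F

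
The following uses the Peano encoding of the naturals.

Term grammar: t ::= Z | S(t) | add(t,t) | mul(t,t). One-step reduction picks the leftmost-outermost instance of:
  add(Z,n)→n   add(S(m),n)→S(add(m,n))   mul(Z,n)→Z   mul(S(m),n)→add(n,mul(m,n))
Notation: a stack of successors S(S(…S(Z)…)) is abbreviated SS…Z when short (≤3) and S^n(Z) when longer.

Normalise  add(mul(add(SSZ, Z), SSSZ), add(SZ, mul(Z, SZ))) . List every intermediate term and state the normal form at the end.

  start: add(mul(add(SSZ, Z), SSSZ), add(SZ, mul(Z, SZ)))
  step 1: add(mul(S(add(SZ, Z)), SSSZ), add(SZ, mul(Z, SZ)))
  step 2: add(add(SSSZ, mul(add(SZ, Z), SSSZ)), add(SZ, mul(Z, SZ)))
  step 3: add(S(add(SSZ, mul(add(SZ, Z), SSSZ))), add(SZ, mul(Z, SZ)))
  step 4: S(add(add(SSZ, mul(add(SZ, Z), SSSZ)), add(SZ, mul(Z, SZ))))
  step 5: S(add(S(add(SZ, mul(add(SZ, Z), SSSZ))), add(SZ, mul(Z, SZ))))
  step 6: S(S(add(add(SZ, mul(add(SZ, Z), SSSZ)), add(SZ, mul(Z, SZ)))))
  step 7: S(S(add(S(add(Z, mul(add(SZ, Z), SSSZ))), add(SZ, mul(Z, SZ)))))
  step 8: S(S(S(add(add(Z, mul(add(SZ, Z), SSSZ)), add(SZ, mul(Z, SZ))))))
  step 9: S(S(S(add(mul(add(SZ, Z), SSSZ), add(SZ, mul(Z, SZ))))))
  step 10: S(S(S(add(mul(S(add(Z, Z)), SSSZ), add(SZ, mul(Z, SZ))))))
  step 11: S(S(S(add(add(SSSZ, mul(add(Z, Z), SSSZ)), add(SZ, mul(Z, SZ))))))
  step 12: S(S(S(add(S(add(SSZ, mul(add(Z, Z), SSSZ))), add(SZ, mul(Z, SZ))))))
  step 13: S(S(S(S(add(add(SSZ, mul(add(Z, Z), SSSZ)), add(SZ, mul(Z, SZ)))))))
  step 14: S(S(S(S(add(S(add(SZ, mul(add(Z, Z), SSSZ))), add(SZ, mul(Z, SZ)))))))
  step 15: S(S(S(S(S(add(add(SZ, mul(add(Z, Z), SSSZ)), add(SZ, mul(Z, SZ))))))))
  step 16: S(S(S(S(S(add(S(add(Z, mul(add(Z, Z), SSSZ))), add(SZ, mul(Z, SZ))))))))
  step 17: S(S(S(S(S(S(add(add(Z, mul(add(Z, Z), SSSZ)), add(SZ, mul(Z, SZ)))))))))
  step 18: S(S(S(S(S(S(add(mul(add(Z, Z), SSSZ), add(SZ, mul(Z, SZ)))))))))
  step 19: S(S(S(S(S(S(add(mul(Z, SSSZ), add(SZ, mul(Z, SZ)))))))))
  step 20: S(S(S(S(S(S(add(Z, add(SZ, mul(Z, SZ)))))))))
  step 21: S(S(S(S(S(S(add(SZ, mul(Z, SZ))))))))
  step 22: S(S(S(S(S(S(S(add(Z, mul(Z, SZ)))))))))
  step 23: S(S(S(S(S(S(S(mul(Z, SZ))))))))
  step 24: S^7(Z)

Answer: normal form = S^7(Z)  (in 24 steps)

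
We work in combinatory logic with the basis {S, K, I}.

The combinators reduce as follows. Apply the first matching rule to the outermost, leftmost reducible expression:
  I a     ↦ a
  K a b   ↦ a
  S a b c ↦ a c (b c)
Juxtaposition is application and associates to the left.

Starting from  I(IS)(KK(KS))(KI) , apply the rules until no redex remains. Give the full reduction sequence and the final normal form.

  start: I(IS)(KK(KS))(KI)
  step 1: IS(KK(KS))(KI)
  step 2: S(KK(KS))(KI)
  step 3: SK(KI)

Answer: normal form = SK(KI)  (in 3 steps)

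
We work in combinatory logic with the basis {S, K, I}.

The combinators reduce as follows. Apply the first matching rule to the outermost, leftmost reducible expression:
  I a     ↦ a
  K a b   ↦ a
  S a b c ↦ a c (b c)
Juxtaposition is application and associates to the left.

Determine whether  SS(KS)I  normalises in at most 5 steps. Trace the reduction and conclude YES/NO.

Answer: YES — reaches normal form SIS in 2 ≤ 5 steps

Working:
  start: SS(KS)I
  [1] SI(KSI)
  [2] SIS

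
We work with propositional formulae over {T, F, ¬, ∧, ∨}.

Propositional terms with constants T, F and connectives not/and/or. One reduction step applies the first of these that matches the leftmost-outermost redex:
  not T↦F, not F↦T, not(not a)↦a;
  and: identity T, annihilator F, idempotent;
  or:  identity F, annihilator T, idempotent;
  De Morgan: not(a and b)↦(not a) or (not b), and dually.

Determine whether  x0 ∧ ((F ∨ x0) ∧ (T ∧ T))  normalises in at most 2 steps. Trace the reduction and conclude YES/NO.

Answer: NO — after 2 steps the term is x0 ∧ (x0 ∧ T), not yet normal

Derivation:
  start: x0 ∧ ((F ∨ x0) ∧ (T ∧ T))
  step 1: x0 ∧ (x0 ∧ (T ∧ T))
  step 2: x0 ∧ (x0 ∧ T)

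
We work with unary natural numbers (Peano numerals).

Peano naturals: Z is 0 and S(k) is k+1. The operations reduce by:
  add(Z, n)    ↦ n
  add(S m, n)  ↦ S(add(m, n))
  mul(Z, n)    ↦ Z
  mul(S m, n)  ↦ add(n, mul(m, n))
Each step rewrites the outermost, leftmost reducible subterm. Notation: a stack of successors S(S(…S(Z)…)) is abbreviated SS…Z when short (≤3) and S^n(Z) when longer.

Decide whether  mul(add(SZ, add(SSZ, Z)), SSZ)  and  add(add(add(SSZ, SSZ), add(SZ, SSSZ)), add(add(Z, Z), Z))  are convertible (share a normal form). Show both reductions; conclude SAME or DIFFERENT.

Term A:
  start: mul(add(SZ, add(SSZ, Z)), SSZ)
  step 1: mul(S(add(Z, add(SSZ, Z))), SSZ)
  step 2: add(SSZ, mul(add(Z, add(SSZ, Z)), SSZ))
  step 3: S(add(SZ, mul(add(Z, add(SSZ, Z)), SSZ)))
  step 4: S(S(add(Z, mul(add(Z, add(SSZ, Z)), SSZ))))
  step 5: S(S(mul(add(Z, add(SSZ, Z)), SSZ)))
  step 6: S(S(mul(add(SSZ, Z), SSZ)))
  step 7: S(S(mul(S(add(SZ, Z)), SSZ)))
  step 8: S(S(add(SSZ, mul(add(SZ, Z), SSZ))))
  step 9: S(S(S(add(SZ, mul(add(SZ, Z), SSZ)))))
  step 10: S(S(S(S(add(Z, mul(add(SZ, Z), SSZ))))))
  step 11: S(S(S(S(mul(add(SZ, Z), SSZ)))))
  step 12: S(S(S(S(mul(S(add(Z, Z)), SSZ)))))
  step 13: S(S(S(S(add(SSZ, mul(add(Z, Z), SSZ))))))
  step 14: S(S(S(S(S(add(SZ, mul(add(Z, Z), SSZ)))))))
  step 15: S(S(S(S(S(S(add(Z, mul(add(Z, Z), SSZ))))))))
  step 16: S(S(S(S(S(S(mul(add(Z, Z), SSZ)))))))
  step 17: S(S(S(S(S(S(mul(Z, SSZ)))))))
  step 18: S^6(Z)

Term B:
  start: add(add(add(SSZ, SSZ), add(SZ, SSSZ)), add(add(Z, Z), Z))
  step 1: add(add(S(add(SZ, SSZ)), add(SZ, SSSZ)), add(add(Z, Z), Z))
  step 2: add(S(add(add(SZ, SSZ), add(SZ, SSSZ))), add(add(Z, Z), Z))
  step 3: S(add(add(add(SZ, SSZ), add(SZ, SSSZ)), add(add(Z, Z), Z)))
  step 4: S(add(add(S(add(Z, SSZ)), add(SZ, SSSZ)), add(add(Z, Z), Z)))
  step 5: S(add(S(add(add(Z, SSZ), add(SZ, SSSZ))), add(add(Z, Z), Z)))
  step 6: S(S(add(add(add(Z, SSZ), add(SZ, SSSZ)), add(add(Z, Z), Z))))
  step 7: S(S(add(add(SSZ, add(SZ, SSSZ)), add(add(Z, Z), Z))))
  step 8: S(S(add(S(add(SZ, add(SZ, SSSZ))), add(add(Z, Z), Z))))
  step 9: S(S(S(add(add(SZ, add(SZ, SSSZ)), add(add(Z, Z), Z)))))
  step 10: S(S(S(add(S(add(Z, add(SZ, SSSZ))), add(add(Z, Z), Z)))))
  step 11: S(S(S(S(add(add(Z, add(SZ, SSSZ)), add(add(Z, Z), Z))))))
  step 12: S(S(S(S(add(add(SZ, SSSZ), add(add(Z, Z), Z))))))
  step 13: S(S(S(S(add(S(add(Z, SSSZ)), add(add(Z, Z), Z))))))
  step 14: S(S(S(S(S(add(add(Z, SSSZ), add(add(Z, Z), Z)))))))
  step 15: S(S(S(S(S(add(SSSZ, add(add(Z, Z), Z)))))))
  step 16: S(S(S(S(S(S(add(SSZ, add(add(Z, Z), Z))))))))
  step 17: S(S(S(S(S(S(S(add(SZ, add(add(Z, Z), Z)))))))))
  step 18: S(S(S(S(S(S(S(S(add(Z, add(add(Z, Z), Z))))))))))
  step 19: S(S(S(S(S(S(S(S(add(add(Z, Z), Z)))))))))
  step 20: S(S(S(S(S(S(S(S(add(Z, Z)))))))))
  step 21: S^8(Z)

Answer: DIFFERENT — A ⇓ S^6(Z), B ⇓ S^8(Z)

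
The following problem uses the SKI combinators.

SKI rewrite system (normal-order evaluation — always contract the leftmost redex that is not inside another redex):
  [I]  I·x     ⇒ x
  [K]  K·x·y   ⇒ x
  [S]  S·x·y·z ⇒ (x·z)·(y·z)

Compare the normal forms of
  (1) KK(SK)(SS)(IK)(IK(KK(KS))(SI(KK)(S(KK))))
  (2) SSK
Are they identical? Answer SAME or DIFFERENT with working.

Term A:
  start: KK(SK)(SS)(IK)(IK(KK(KS))(SI(KK)(S(KK))))
  →1  K(SS)(IK)(IK(KK(KS))(SI(KK)(S(KK))))
  →2  SS(IK(KK(KS))(SI(KK)(S(KK))))
  →3  SS(K(KK(KS))(SI(KK)(S(KK))))
  →4  SS(KK(KS))
  →5  SSK

Term B:
  start: SSK

Answer: SAME — A ⇓ SSK, B ⇓ SSK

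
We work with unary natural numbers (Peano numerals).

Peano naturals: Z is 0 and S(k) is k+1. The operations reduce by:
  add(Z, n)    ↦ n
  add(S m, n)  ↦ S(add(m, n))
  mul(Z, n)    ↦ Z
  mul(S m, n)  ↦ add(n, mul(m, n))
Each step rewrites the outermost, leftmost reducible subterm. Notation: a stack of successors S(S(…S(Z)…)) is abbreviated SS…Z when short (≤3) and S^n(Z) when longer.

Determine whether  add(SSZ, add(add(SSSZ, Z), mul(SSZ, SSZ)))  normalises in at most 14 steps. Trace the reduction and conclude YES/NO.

  start: add(SSZ, add(add(SSSZ, Z), mul(SSZ, SSZ)))
  →1  S(add(SZ, add(add(SSSZ, Z), mul(SSZ, SSZ))))
  →2  S(S(add(Z, add(add(SSSZ, Z), mul(SSZ, SSZ)))))
  →3  S(S(add(add(SSSZ, Z), mul(SSZ, SSZ))))
  →4  S(S(add(S(add(SSZ, Z)), mul(SSZ, SSZ))))
  →5  S(S(S(add(add(SSZ, Z), mul(SSZ, SSZ)))))
  →6  S(S(S(add(S(add(SZ, Z)), mul(SSZ, SSZ)))))
  →7  S(S(S(S(add(add(SZ, Z), mul(SSZ, SSZ))))))
  →8  S(S(S(S(add(S(add(Z, Z)), mul(SSZ, SSZ))))))
  →9  S(S(S(S(S(add(add(Z, Z), mul(SSZ, SSZ)))))))
  →10  S(S(S(S(S(add(Z, mul(SSZ, SSZ)))))))
  →11  S(S(S(S(S(mul(SSZ, SSZ))))))
  →12  S(S(S(S(S(add(SSZ, mul(SZ, SSZ)))))))
  →13  S(S(S(S(S(S(add(SZ, mul(SZ, SSZ))))))))
  →14  S(S(S(S(S(S(S(add(Z, mul(SZ, SSZ)))))))))

Answer: NO — after 14 steps the term is S(S(S(S(S(S(S(add(Z, mul(SZ, SSZ))))))))), not yet normal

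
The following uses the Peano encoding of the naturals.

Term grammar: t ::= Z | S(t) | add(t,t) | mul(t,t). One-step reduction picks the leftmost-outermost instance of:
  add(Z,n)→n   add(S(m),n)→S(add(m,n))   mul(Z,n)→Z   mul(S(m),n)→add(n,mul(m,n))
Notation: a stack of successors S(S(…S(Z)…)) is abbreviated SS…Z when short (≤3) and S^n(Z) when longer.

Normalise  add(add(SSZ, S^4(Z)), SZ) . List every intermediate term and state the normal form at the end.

  start: add(add(SSZ, S^4(Z)), SZ)
  [1] add(S(add(SZ, S^4(Z))), SZ)
  [2] S(add(add(SZ, S^4(Z)), SZ))
  [3] S(add(S(add(Z, S^4(Z))), SZ))
  [4] S(S(add(add(Z, S^4(Z)), SZ)))
  [5] S(S(add(S^4(Z), SZ)))
  [6] S(S(S(add(SSSZ, SZ))))
  [7] S(S(S(S(add(SSZ, SZ)))))
  [8] S(S(S(S(S(add(SZ, SZ))))))
  [9] S(S(S(S(S(S(add(Z, SZ)))))))
  [10] S^7(Z)

Answer: normal form = S^7(Z)  (in 10 steps)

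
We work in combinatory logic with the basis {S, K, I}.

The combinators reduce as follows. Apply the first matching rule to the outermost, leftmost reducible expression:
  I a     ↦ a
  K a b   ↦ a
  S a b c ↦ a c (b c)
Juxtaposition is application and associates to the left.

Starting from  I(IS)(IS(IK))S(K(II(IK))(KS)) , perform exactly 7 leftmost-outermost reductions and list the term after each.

Answer: after 7 steps: S(K(II(IK))(KS))

Working:
  start: I(IS)(IS(IK))S(K(II(IK))(KS))
  [1] IS(IS(IK))S(K(II(IK))(KS))
  [2] S(IS(IK))S(K(II(IK))(KS))
  [3] IS(IK)(K(II(IK))(KS))(S(K(II(IK))(KS)))
  [4] S(IK)(K(II(IK))(KS))(S(K(II(IK))(KS)))
  [5] IK(S(K(II(IK))(KS)))(K(II(IK))(KS)(S(K(II(IK))(KS))))
  [6] K(S(K(II(IK))(KS)))(K(II(IK))(KS)(S(K(II(IK))(KS))))
  [7] S(K(II(IK))(KS))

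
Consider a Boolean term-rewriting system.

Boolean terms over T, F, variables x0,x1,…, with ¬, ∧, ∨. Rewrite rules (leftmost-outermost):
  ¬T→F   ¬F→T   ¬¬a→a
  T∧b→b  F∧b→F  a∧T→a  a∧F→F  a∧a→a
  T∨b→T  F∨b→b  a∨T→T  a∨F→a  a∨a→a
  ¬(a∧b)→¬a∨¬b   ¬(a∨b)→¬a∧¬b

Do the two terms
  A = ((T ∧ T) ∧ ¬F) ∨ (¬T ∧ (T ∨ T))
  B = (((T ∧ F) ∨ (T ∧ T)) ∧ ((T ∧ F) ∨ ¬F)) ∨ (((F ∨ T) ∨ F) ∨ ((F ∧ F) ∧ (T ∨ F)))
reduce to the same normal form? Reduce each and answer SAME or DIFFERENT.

Answer: SAME — A ⇓ T, B ⇓ T

Working:
Term A:
  start: ((T ∧ T) ∧ ¬F) ∨ (¬T ∧ (T ∨ T))
  →1  (T ∧ ¬F) ∨ (¬T ∧ (T ∨ T))
  →2  ¬F ∨ (¬T ∧ (T ∨ T))
  →3  T ∨ (¬T ∧ (T ∨ T))
  →4  T

Term B:
  start: (((T ∧ F) ∨ (T ∧ T)) ∧ ((T ∧ F) ∨ ¬F)) ∨ (((F ∨ T) ∨ F) ∨ ((F ∧ F) ∧ (T ∨ F)))
  →1  ((F ∨ (T ∧ T)) ∧ ((T ∧ F) ∨ ¬F)) ∨ (((F ∨ T) ∨ F) ∨ ((F ∧ F) ∧ (T ∨ F)))
  →2  ((T ∧ T) ∧ ((T ∧ F) ∨ ¬F)) ∨ (((F ∨ T) ∨ F) ∨ ((F ∧ F) ∧ (T ∨ F)))
  →3  (T ∧ ((T ∧ F) ∨ ¬F)) ∨ (((F ∨ T) ∨ F) ∨ ((F ∧ F) ∧ (T ∨ F)))
  →4  ((T ∧ F) ∨ ¬F) ∨ (((F ∨ T) ∨ F) ∨ ((F ∧ F) ∧ (T ∨ F)))
  →5  (F ∨ ¬F) ∨ (((F ∨ T) ∨ F) ∨ ((F ∧ F) ∧ (T ∨ F)))
  →6  ¬F ∨ (((F ∨ T) ∨ F) ∨ ((F ∧ F) ∧ (T ∨ F)))
  →7  T ∨ (((F ∨ T) ∨ F) ∨ ((F ∧ F) ∧ (T ∨ F)))
  →8  T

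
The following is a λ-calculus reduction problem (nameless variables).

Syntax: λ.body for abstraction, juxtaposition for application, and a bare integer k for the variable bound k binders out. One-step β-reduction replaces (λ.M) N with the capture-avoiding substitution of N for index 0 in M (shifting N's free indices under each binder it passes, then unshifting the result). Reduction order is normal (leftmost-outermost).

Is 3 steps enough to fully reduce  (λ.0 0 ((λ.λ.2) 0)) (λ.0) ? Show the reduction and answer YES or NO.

  start: (λ.0 0 ((λ.λ.2) 0)) (λ.0)
  step 1: (λ.0) (λ.0) ((λ.λ.λ.0) (λ.0))
  step 2: (λ.0) ((λ.λ.λ.0) (λ.0))
  step 3: (λ.λ.λ.0) (λ.0)

Answer: NO — after 3 steps the term is (λ.λ.λ.0) (λ.0), not yet normal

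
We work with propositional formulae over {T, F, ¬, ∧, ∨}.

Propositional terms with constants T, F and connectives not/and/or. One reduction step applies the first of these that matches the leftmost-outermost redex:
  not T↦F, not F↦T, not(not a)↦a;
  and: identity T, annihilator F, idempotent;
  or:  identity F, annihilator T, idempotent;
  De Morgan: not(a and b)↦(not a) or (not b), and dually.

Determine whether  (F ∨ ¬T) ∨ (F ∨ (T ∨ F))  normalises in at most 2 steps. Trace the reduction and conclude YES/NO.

  start: (F ∨ ¬T) ∨ (F ∨ (T ∨ F))
  step 1: ¬T ∨ (F ∨ (T ∨ F))
  step 2: F ∨ (F ∨ (T ∨ F))

Answer: NO — after 2 steps the term is F ∨ (F ∨ (T ∨ F)), not yet normal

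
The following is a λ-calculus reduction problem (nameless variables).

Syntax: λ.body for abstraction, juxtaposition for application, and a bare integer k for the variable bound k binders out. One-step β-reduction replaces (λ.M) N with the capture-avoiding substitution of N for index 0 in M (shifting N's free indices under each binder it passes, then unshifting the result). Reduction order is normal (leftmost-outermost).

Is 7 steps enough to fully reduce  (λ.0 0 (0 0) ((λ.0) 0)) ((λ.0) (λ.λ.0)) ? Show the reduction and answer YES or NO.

  start: (λ.0 0 (0 0) ((λ.0) 0)) ((λ.0) (λ.λ.0))
  [1] (λ.0) (λ.λ.0) ((λ.0) (λ.λ.0)) ((λ.0) (λ.λ.0) ((λ.0) (λ.λ.0))) ((λ.0) ((λ.0) (λ.λ.0)))
  [2] (λ.λ.0) ((λ.0) (λ.λ.0)) ((λ.0) (λ.λ.0) ((λ.0) (λ.λ.0))) ((λ.0) ((λ.0) (λ.λ.0)))
  [3] (λ.0) ((λ.0) (λ.λ.0) ((λ.0) (λ.λ.0))) ((λ.0) ((λ.0) (λ.λ.0)))
  [4] (λ.0) (λ.λ.0) ((λ.0) (λ.λ.0)) ((λ.0) ((λ.0) (λ.λ.0)))
  [5] (λ.λ.0) ((λ.0) (λ.λ.0)) ((λ.0) ((λ.0) (λ.λ.0)))
  [6] (λ.0) ((λ.0) ((λ.0) (λ.λ.0)))
  [7] (λ.0) ((λ.0) (λ.λ.0))

Answer: NO — after 7 steps the term is (λ.0) ((λ.0) (λ.λ.0)), not yet normal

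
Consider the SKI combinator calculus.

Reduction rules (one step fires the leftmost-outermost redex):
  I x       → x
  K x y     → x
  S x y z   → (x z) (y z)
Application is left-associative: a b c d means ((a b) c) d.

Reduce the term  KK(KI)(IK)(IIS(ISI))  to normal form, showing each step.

Answer: normal form = K  (in 3 steps)

Reduction:
  start: KK(KI)(IK)(IIS(ISI))
  step 1: K(IK)(IIS(ISI))
  step 2: IK
  step 3: K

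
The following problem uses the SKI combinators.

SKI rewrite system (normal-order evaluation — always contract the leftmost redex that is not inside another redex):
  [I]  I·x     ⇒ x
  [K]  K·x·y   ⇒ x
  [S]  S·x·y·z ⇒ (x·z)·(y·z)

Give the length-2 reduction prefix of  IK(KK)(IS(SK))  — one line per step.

Answer: after 2 steps: KK

Reduction:
  start: IK(KK)(IS(SK))
  step 1: K(KK)(IS(SK))
  step 2: KK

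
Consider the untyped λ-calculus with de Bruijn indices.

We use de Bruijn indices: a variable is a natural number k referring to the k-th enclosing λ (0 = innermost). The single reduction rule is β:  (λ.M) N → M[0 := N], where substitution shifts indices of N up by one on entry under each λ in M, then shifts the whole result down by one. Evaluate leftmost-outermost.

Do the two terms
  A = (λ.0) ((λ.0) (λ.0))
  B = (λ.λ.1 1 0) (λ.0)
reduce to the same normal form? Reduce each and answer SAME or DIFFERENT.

Answer: SAME — A ⇓ λ.0, B ⇓ λ.0

Working:
Term A:
  start: (λ.0) ((λ.0) (λ.0))
  →1  (λ.0) (λ.0)
  →2  λ.0

Term B:
  start: (λ.λ.1 1 0) (λ.0)
  →1  λ.(λ.0) (λ.0) 0
  →2  λ.(λ.0) 0
  →3  λ.0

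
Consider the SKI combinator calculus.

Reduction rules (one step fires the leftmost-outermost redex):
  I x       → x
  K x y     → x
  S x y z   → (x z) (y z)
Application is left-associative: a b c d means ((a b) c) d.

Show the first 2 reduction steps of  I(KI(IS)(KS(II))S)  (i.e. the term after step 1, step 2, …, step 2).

  start: I(KI(IS)(KS(II))S)
  [1] KI(IS)(KS(II))S
  [2] I(KS(II))S

Answer: after 2 steps: I(KS(II))S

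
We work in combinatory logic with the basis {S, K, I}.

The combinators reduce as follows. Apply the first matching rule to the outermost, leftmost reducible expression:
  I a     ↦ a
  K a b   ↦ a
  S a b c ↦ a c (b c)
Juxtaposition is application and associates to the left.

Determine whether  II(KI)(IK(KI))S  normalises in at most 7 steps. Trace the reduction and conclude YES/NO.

  start: II(KI)(IK(KI))S
  →1  I(KI)(IK(KI))S
  →2  KI(IK(KI))S
  →3  IS
  →4  S

Answer: YES — reaches normal form S in 4 ≤ 7 steps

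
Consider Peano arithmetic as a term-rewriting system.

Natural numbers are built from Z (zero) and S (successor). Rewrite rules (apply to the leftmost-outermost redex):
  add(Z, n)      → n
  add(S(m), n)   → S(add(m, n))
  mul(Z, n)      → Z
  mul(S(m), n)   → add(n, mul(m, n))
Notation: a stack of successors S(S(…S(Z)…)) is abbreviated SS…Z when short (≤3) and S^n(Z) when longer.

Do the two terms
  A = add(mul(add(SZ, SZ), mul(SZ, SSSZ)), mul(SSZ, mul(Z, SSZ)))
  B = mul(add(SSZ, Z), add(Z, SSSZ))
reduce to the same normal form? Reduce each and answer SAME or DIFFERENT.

Answer: SAME — A ⇓ S^6(Z), B ⇓ S^6(Z)

Derivation:
Term A:
  start: add(mul(add(SZ, SZ), mul(SZ, SSSZ)), mul(SSZ, mul(Z, SSZ)))
  [1] add(mul(S(add(Z, SZ)), mul(SZ, SSSZ)), mul(SSZ, mul(Z, SSZ)))
  [2] add(add(mul(SZ, SSSZ), mul(add(Z, SZ), mul(SZ, SSSZ))), mul(SSZ, mul(Z, SSZ)))
  [3] add(add(add(SSSZ, mul(Z, SSSZ)), mul(add(Z, SZ), mul(SZ, SSSZ))), mul(SSZ, mul(Z, SSZ)))
  [4] add(add(S(add(SSZ, mul(Z, SSSZ))), mul(add(Z, SZ), mul(SZ, SSSZ))), mul(SSZ, mul(Z, SSZ)))
  [5] add(S(add(add(SSZ, mul(Z, SSSZ)), mul(add(Z, SZ), mul(SZ, SSSZ)))), mul(SSZ, mul(Z, SSZ)))
  [6] S(add(add(add(SSZ, mul(Z, SSSZ)), mul(add(Z, SZ), mul(SZ, SSSZ))), mul(SSZ, mul(Z, SSZ))))
  [7] S(add(add(S(add(SZ, mul(Z, SSSZ))), mul(add(Z, SZ), mul(SZ, SSSZ))), mul(SSZ, mul(Z, SSZ))))
  [8] S(add(S(add(add(SZ, mul(Z, SSSZ)), mul(add(Z, SZ), mul(SZ, SSSZ)))), mul(SSZ, mul(Z, SSZ))))
  [9] S(S(add(add(add(SZ, mul(Z, SSSZ)), mul(add(Z, SZ), mul(SZ, SSSZ))), mul(SSZ, mul(Z, SSZ)))))
  [10] S(S(add(add(S(add(Z, mul(Z, SSSZ))), mul(add(Z, SZ), mul(SZ, SSSZ))), mul(SSZ, mul(Z, SSZ)))))
  [11] S(S(add(S(add(add(Z, mul(Z, SSSZ)), mul(add(Z, SZ), mul(SZ, SSSZ)))), mul(SSZ, mul(Z, SSZ)))))
  [12] S(S(S(add(add(add(Z, mul(Z, SSSZ)), mul(add(Z, SZ), mul(SZ, SSSZ))), mul(SSZ, mul(Z, SSZ))))))
  [13] S(S(S(add(add(mul(Z, SSSZ), mul(add(Z, SZ), mul(SZ, SSSZ))), mul(SSZ, mul(Z, SSZ))))))
  [14] S(S(S(add(add(Z, mul(add(Z, SZ), mul(SZ, SSSZ))), mul(SSZ, mul(Z, SSZ))))))
  [15] S(S(S(add(mul(add(Z, SZ), mul(SZ, SSSZ)), mul(SSZ, mul(Z, SSZ))))))
  [16] S(S(S(add(mul(SZ, mul(SZ, SSSZ)), mul(SSZ, mul(Z, SSZ))))))
  [17] S(S(S(add(add(mul(SZ, SSSZ), mul(Z, mul(SZ, SSSZ))), mul(SSZ, mul(Z, SSZ))))))
  [18] S(S(S(add(add(add(SSSZ, mul(Z, SSSZ)), mul(Z, mul(SZ, SSSZ))), mul(SSZ, mul(Z, SSZ))))))
  [19] S(S(S(add(add(S(add(SSZ, mul(Z, SSSZ))), mul(Z, mul(SZ, SSSZ))), mul(SSZ, mul(Z, SSZ))))))
  [20] S(S(S(add(S(add(add(SSZ, mul(Z, SSSZ)), mul(Z, mul(SZ, SSSZ)))), mul(SSZ, mul(Z, SSZ))))))
  [21] S(S(S(S(add(add(add(SSZ, mul(Z, SSSZ)), mul(Z, mul(SZ, SSSZ))), mul(SSZ, mul(Z, SSZ)))))))
  [22] S(S(S(S(add(add(S(add(SZ, mul(Z, SSSZ))), mul(Z, mul(SZ, SSSZ))), mul(SSZ, mul(Z, SSZ)))))))
  [23] S(S(S(S(add(S(add(add(SZ, mul(Z, SSSZ)), mul(Z, mul(SZ, SSSZ)))), mul(SSZ, mul(Z, SSZ)))))))
  [24] S(S(S(S(S(add(add(add(SZ, mul(Z, SSSZ)), mul(Z, mul(SZ, SSSZ))), mul(SSZ, mul(Z, SSZ))))))))
  [25] S(S(S(S(S(add(add(S(add(Z, mul(Z, SSSZ))), mul(Z, mul(SZ, SSSZ))), mul(SSZ, mul(Z, SSZ))))))))
  [26] S(S(S(S(S(add(S(add(add(Z, mul(Z, SSSZ)), mul(Z, mul(SZ, SSSZ)))), mul(SSZ, mul(Z, SSZ))))))))
  [27] S(S(S(S(S(S(add(add(add(Z, mul(Z, SSSZ)), mul(Z, mul(SZ, SSSZ))), mul(SSZ, mul(Z, SSZ)))))))))
  [28] S(S(S(S(S(S(add(add(mul(Z, SSSZ), mul(Z, mul(SZ, SSSZ))), mul(SSZ, mul(Z, SSZ)))))))))
  [29] S(S(S(S(S(S(add(add(Z, mul(Z, mul(SZ, SSSZ))), mul(SSZ, mul(Z, SSZ)))))))))
  [30] S(S(S(S(S(S(add(mul(Z, mul(SZ, SSSZ)), mul(SSZ, mul(Z, SSZ)))))))))
  [31] S(S(S(S(S(S(add(Z, mul(SSZ, mul(Z, SSZ)))))))))
  [32] S(S(S(S(S(S(mul(SSZ, mul(Z, SSZ))))))))
  [33] S(S(S(S(S(S(add(mul(Z, SSZ), mul(SZ, mul(Z, SSZ)))))))))
  [34] S(S(S(S(S(S(add(Z, mul(SZ, mul(Z, SSZ)))))))))
  [35] S(S(S(S(S(S(mul(SZ, mul(Z, SSZ))))))))
  [36] S(S(S(S(S(S(add(mul(Z, SSZ), mul(Z, mul(Z, SSZ)))))))))
  [37] S(S(S(S(S(S(add(Z, mul(Z, mul(Z, SSZ)))))))))
  [38] S(S(S(S(S(S(mul(Z, mul(Z, SSZ))))))))
  [39] S^6(Z)

Term B:
  start: mul(add(SSZ, Z), add(Z, SSSZ))
  [1] mul(S(add(SZ, Z)), add(Z, SSSZ))
  [2] add(add(Z, SSSZ), mul(add(SZ, Z), add(Z, SSSZ)))
  [3] add(SSSZ, mul(add(SZ, Z), add(Z, SSSZ)))
  [4] S(add(SSZ, mul(add(SZ, Z), add(Z, SSSZ))))
  [5] S(S(add(SZ, mul(add(SZ, Z), add(Z, SSSZ)))))
  [6] S(S(S(add(Z, mul(add(SZ, Z), add(Z, SSSZ))))))
  [7] S(S(S(mul(add(SZ, Z), add(Z, SSSZ)))))
  [8] S(S(S(mul(S(add(Z, Z)), add(Z, SSSZ)))))
  [9] S(S(S(add(add(Z, SSSZ), mul(add(Z, Z), add(Z, SSSZ))))))
  [10] S(S(S(add(SSSZ, mul(add(Z, Z), add(Z, SSSZ))))))
  [11] S(S(S(S(add(SSZ, mul(add(Z, Z), add(Z, SSSZ)))))))
  [12] S(S(S(S(S(add(SZ, mul(add(Z, Z), add(Z, SSSZ))))))))
  [13] S(S(S(S(S(S(add(Z, mul(add(Z, Z), add(Z, SSSZ)))))))))
  [14] S(S(S(S(S(S(mul(add(Z, Z), add(Z, SSSZ))))))))
  [15] S(S(S(S(S(S(mul(Z, add(Z, SSSZ))))))))
  [16] S^6(Z)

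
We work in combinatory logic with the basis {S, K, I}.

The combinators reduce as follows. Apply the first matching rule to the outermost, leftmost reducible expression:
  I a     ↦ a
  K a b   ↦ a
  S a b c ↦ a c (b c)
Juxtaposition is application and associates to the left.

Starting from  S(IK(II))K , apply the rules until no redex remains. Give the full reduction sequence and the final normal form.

Answer: normal form = S(KI)K  (in 2 steps)

Reduction:
  start: S(IK(II))K
  →1  S(K(II))K
  →2  S(KI)K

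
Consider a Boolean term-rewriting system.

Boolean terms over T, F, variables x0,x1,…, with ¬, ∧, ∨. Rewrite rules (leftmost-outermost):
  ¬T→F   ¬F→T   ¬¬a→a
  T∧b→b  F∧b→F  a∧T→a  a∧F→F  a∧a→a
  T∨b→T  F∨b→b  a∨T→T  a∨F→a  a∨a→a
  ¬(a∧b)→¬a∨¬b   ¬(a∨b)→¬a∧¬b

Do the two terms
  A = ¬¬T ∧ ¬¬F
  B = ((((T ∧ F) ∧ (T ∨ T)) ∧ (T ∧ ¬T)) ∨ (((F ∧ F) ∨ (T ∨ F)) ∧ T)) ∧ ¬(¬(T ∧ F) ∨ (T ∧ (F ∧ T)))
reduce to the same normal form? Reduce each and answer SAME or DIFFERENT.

Term A:
  start: ¬¬T ∧ ¬¬F
  step 1: T ∧ ¬¬F
  step 2: ¬¬F
  step 3: F

Term B:
  start: ((((T ∧ F) ∧ (T ∨ T)) ∧ (T ∧ ¬T)) ∨ (((F ∧ F) ∨ (T ∨ F)) ∧ T)) ∧ ¬(¬(T ∧ F) ∨ (T ∧ (F ∧ T)))
  step 1: (((F ∧ (T ∨ T)) ∧ (T ∧ ¬T)) ∨ (((F ∧ F) ∨ (T ∨ F)) ∧ T)) ∧ ¬(¬(T ∧ F) ∨ (T ∧ (F ∧ T)))
  step 2: ((F ∧ (T ∧ ¬T)) ∨ (((F ∧ F) ∨ (T ∨ F)) ∧ T)) ∧ ¬(¬(T ∧ F) ∨ (T ∧ (F ∧ T)))
  step 3: (F ∨ (((F ∧ F) ∨ (T ∨ F)) ∧ T)) ∧ ¬(¬(T ∧ F) ∨ (T ∧ (F ∧ T)))
  step 4: (((F ∧ F) ∨ (T ∨ F)) ∧ T) ∧ ¬(¬(T ∧ F) ∨ (T ∧ (F ∧ T)))
  step 5: ((F ∧ F) ∨ (T ∨ F)) ∧ ¬(¬(T ∧ F) ∨ (T ∧ (F ∧ T)))
  step 6: (F ∨ (T ∨ F)) ∧ ¬(¬(T ∧ F) ∨ (T ∧ (F ∧ T)))
  step 7: (T ∨ F) ∧ ¬(¬(T ∧ F) ∨ (T ∧ (F ∧ T)))
  step 8: T ∧ ¬(¬(T ∧ F) ∨ (T ∧ (F ∧ T)))
  step 9: ¬(¬(T ∧ F) ∨ (T ∧ (F ∧ T)))
  step 10: ¬¬(T ∧ F) ∧ ¬(T ∧ (F ∧ T))
  step 11: (T ∧ F) ∧ ¬(T ∧ (F ∧ T))
  step 12: F ∧ ¬(T ∧ (F ∧ T))
  step 13: F

Answer: SAME — A ⇓ F, B ⇓ F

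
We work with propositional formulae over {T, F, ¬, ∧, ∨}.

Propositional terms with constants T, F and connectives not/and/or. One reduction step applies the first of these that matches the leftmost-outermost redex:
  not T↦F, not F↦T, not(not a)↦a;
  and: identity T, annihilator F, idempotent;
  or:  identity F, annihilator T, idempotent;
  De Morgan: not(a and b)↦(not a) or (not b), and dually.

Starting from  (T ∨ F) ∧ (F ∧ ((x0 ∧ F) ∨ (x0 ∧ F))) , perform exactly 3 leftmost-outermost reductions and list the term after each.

Answer: after 3 steps: F

Derivation:
  start: (T ∨ F) ∧ (F ∧ ((x0 ∧ F) ∨ (x0 ∧ F)))
  →1  T ∧ (F ∧ ((x0 ∧ F) ∨ (x0 ∧ F)))
  →2  F ∧ ((x0 ∧ F) ∨ (x0 ∧ F))
  →3  F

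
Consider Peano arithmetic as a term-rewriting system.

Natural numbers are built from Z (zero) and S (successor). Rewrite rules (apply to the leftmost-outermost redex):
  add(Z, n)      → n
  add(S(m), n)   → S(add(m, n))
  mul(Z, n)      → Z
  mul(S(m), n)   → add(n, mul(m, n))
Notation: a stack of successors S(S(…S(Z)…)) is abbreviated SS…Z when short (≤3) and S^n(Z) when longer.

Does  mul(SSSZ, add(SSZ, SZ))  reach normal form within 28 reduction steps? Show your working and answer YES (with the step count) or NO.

  start: mul(SSSZ, add(SSZ, SZ))
  step 1: add(add(SSZ, SZ), mul(SSZ, add(SSZ, SZ)))
  step 2: add(S(add(SZ, SZ)), mul(SSZ, add(SSZ, SZ)))
  step 3: S(add(add(SZ, SZ), mul(SSZ, add(SSZ, SZ))))
  step 4: S(add(S(add(Z, SZ)), mul(SSZ, add(SSZ, SZ))))
  step 5: S(S(add(add(Z, SZ), mul(SSZ, add(SSZ, SZ)))))
  step 6: S(S(add(SZ, mul(SSZ, add(SSZ, SZ)))))
  step 7: S(S(S(add(Z, mul(SSZ, add(SSZ, SZ))))))
  step 8: S(S(S(mul(SSZ, add(SSZ, SZ)))))
  step 9: S(S(S(add(add(SSZ, SZ), mul(SZ, add(SSZ, SZ))))))
  step 10: S(S(S(add(S(add(SZ, SZ)), mul(SZ, add(SSZ, SZ))))))
  step 11: S(S(S(S(add(add(SZ, SZ), mul(SZ, add(SSZ, SZ)))))))
  step 12: S(S(S(S(add(S(add(Z, SZ)), mul(SZ, add(SSZ, SZ)))))))
  step 13: S(S(S(S(S(add(add(Z, SZ), mul(SZ, add(SSZ, SZ))))))))
  step 14: S(S(S(S(S(add(SZ, mul(SZ, add(SSZ, SZ))))))))
  step 15: S(S(S(S(S(S(add(Z, mul(SZ, add(SSZ, SZ)))))))))
  step 16: S(S(S(S(S(S(mul(SZ, add(SSZ, SZ))))))))
  step 17: S(S(S(S(S(S(add(add(SSZ, SZ), mul(Z, add(SSZ, SZ)))))))))
  step 18: S(S(S(S(S(S(add(S(add(SZ, SZ)), mul(Z, add(SSZ, SZ)))))))))
  step 19: S(S(S(S(S(S(S(add(add(SZ, SZ), mul(Z, add(SSZ, SZ))))))))))
  step 20: S(S(S(S(S(S(S(add(S(add(Z, SZ)), mul(Z, add(SSZ, SZ))))))))))
  step 21: S(S(S(S(S(S(S(S(add(add(Z, SZ), mul(Z, add(SSZ, SZ)))))))))))
  step 22: S(S(S(S(S(S(S(S(add(SZ, mul(Z, add(SSZ, SZ)))))))))))
  step 23: S(S(S(S(S(S(S(S(S(add(Z, mul(Z, add(SSZ, SZ))))))))))))
  step 24: S(S(S(S(S(S(S(S(S(mul(Z, add(SSZ, SZ)))))))))))
  step 25: S^9(Z)

Answer: YES — reaches normal form S^9(Z) in 25 ≤ 28 steps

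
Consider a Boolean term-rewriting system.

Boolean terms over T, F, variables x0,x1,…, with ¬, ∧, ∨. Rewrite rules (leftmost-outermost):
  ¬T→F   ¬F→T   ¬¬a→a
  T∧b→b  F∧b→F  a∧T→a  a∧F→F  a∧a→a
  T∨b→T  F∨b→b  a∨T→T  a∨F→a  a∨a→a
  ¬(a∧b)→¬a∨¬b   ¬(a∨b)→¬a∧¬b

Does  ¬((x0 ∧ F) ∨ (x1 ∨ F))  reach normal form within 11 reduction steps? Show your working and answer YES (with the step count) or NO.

  start: ¬((x0 ∧ F) ∨ (x1 ∨ F))
  [1] ¬(x0 ∧ F) ∧ ¬(x1 ∨ F)
  [2] (¬x0 ∨ ¬F) ∧ ¬(x1 ∨ F)
  [3] (¬x0 ∨ T) ∧ ¬(x1 ∨ F)
  [4] T ∧ ¬(x1 ∨ F)
  [5] ¬(x1 ∨ F)
  [6] ¬x1 ∧ ¬F
  [7] ¬x1 ∧ T
  [8] ¬x1

Answer: YES — reaches normal form ¬x1 in 8 ≤ 11 steps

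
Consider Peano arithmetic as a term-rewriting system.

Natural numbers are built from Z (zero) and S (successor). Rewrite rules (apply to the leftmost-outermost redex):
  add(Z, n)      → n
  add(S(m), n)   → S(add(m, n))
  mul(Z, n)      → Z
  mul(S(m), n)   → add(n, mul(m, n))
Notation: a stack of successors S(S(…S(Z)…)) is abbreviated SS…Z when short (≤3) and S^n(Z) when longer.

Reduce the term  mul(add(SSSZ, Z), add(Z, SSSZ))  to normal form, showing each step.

  start: mul(add(SSSZ, Z), add(Z, SSSZ))
  [1] mul(S(add(SSZ, Z)), add(Z, SSSZ))
  [2] add(add(Z, SSSZ), mul(add(SSZ, Z), add(Z, SSSZ)))
  [3] add(SSSZ, mul(add(SSZ, Z), add(Z, SSSZ)))
  [4] S(add(SSZ, mul(add(SSZ, Z), add(Z, SSSZ))))
  [5] S(S(add(SZ, mul(add(SSZ, Z), add(Z, SSSZ)))))
  [6] S(S(S(add(Z, mul(add(SSZ, Z), add(Z, SSSZ))))))
  [7] S(S(S(mul(add(SSZ, Z), add(Z, SSSZ)))))
  [8] S(S(S(mul(S(add(SZ, Z)), add(Z, SSSZ)))))
  [9] S(S(S(add(add(Z, SSSZ), mul(add(SZ, Z), add(Z, SSSZ))))))
  [10] S(S(S(add(SSSZ, mul(add(SZ, Z), add(Z, SSSZ))))))
  [11] S(S(S(S(add(SSZ, mul(add(SZ, Z), add(Z, SSSZ)))))))
  [12] S(S(S(S(S(add(SZ, mul(add(SZ, Z), add(Z, SSSZ))))))))
  [13] S(S(S(S(S(S(add(Z, mul(add(SZ, Z), add(Z, SSSZ)))))))))
  [14] S(S(S(S(S(S(mul(add(SZ, Z), add(Z, SSSZ))))))))
  [15] S(S(S(S(S(S(mul(S(add(Z, Z)), add(Z, SSSZ))))))))
  [16] S(S(S(S(S(S(add(add(Z, SSSZ), mul(add(Z, Z), add(Z, SSSZ)))))))))
  [17] S(S(S(S(S(S(add(SSSZ, mul(add(Z, Z), add(Z, SSSZ)))))))))
  [18] S(S(S(S(S(S(S(add(SSZ, mul(add(Z, Z), add(Z, SSSZ))))))))))
  [19] S(S(S(S(S(S(S(S(add(SZ, mul(add(Z, Z), add(Z, SSSZ)))))))))))
  [20] S(S(S(S(S(S(S(S(S(add(Z, mul(add(Z, Z), add(Z, SSSZ))))))))))))
  [21] S(S(S(S(S(S(S(S(S(mul(add(Z, Z), add(Z, SSSZ)))))))))))
  [22] S(S(S(S(S(S(S(S(S(mul(Z, add(Z, SSSZ)))))))))))
  [23] S^9(Z)

Answer: normal form = S^9(Z)  (in 23 steps)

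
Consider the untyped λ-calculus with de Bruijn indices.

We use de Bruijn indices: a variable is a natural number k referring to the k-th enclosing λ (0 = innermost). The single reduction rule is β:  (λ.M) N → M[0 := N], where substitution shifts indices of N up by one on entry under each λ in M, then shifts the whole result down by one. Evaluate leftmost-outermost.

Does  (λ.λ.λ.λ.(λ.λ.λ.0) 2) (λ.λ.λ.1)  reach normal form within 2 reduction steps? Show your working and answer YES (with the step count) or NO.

Answer: YES — reaches normal form λ.λ.λ.λ.λ.0 in 2 ≤ 2 steps

Derivation:
  start: (λ.λ.λ.λ.(λ.λ.λ.0) 2) (λ.λ.λ.1)
  [1] λ.λ.λ.(λ.λ.λ.0) 2
  [2] λ.λ.λ.λ.λ.0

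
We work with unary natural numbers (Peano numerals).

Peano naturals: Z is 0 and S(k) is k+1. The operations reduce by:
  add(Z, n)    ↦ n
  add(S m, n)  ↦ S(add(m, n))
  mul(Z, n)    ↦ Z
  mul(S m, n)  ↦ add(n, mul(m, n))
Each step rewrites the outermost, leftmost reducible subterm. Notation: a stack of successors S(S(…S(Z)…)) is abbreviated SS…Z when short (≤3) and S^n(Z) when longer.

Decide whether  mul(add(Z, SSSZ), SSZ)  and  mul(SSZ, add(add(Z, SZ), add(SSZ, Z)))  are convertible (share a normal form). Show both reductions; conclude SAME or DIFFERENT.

Answer: SAME — A ⇓ S^6(Z), B ⇓ S^6(Z)

Reduction:
Term A:
  start: mul(add(Z, SSSZ), SSZ)
  →1  mul(SSSZ, SSZ)
  →2  add(SSZ, mul(SSZ, SSZ))
  →3  S(add(SZ, mul(SSZ, SSZ)))
  →4  S(S(add(Z, mul(SSZ, SSZ))))
  →5  S(S(mul(SSZ, SSZ)))
  →6  S(S(add(SSZ, mul(SZ, SSZ))))
  →7  S(S(S(add(SZ, mul(SZ, SSZ)))))
  →8  S(S(S(S(add(Z, mul(SZ, SSZ))))))
  →9  S(S(S(S(mul(SZ, SSZ)))))
  →10  S(S(S(S(add(SSZ, mul(Z, SSZ))))))
  →11  S(S(S(S(S(add(SZ, mul(Z, SSZ)))))))
  →12  S(S(S(S(S(S(add(Z, mul(Z, SSZ))))))))
  →13  S(S(S(S(S(S(mul(Z, SSZ)))))))
  →14  S^6(Z)

Term B:
  start: mul(SSZ, add(add(Z, SZ), add(SSZ, Z)))
  →1  add(add(add(Z, SZ), add(SSZ, Z)), mul(SZ, add(add(Z, SZ), add(SSZ, Z))))
  →2  add(add(SZ, add(SSZ, Z)), mul(SZ, add(add(Z, SZ), add(SSZ, Z))))
  →3  add(S(add(Z, add(SSZ, Z))), mul(SZ, add(add(Z, SZ), add(SSZ, Z))))
  →4  S(add(add(Z, add(SSZ, Z)), mul(SZ, add(add(Z, SZ), add(SSZ, Z)))))
  →5  S(add(add(SSZ, Z), mul(SZ, add(add(Z, SZ), add(SSZ, Z)))))
  →6  S(add(S(add(SZ, Z)), mul(SZ, add(add(Z, SZ), add(SSZ, Z)))))
  →7  S(S(add(add(SZ, Z), mul(SZ, add(add(Z, SZ), add(SSZ, Z))))))
  →8  S(S(add(S(add(Z, Z)), mul(SZ, add(add(Z, SZ), add(SSZ, Z))))))
  →9  S(S(S(add(add(Z, Z), mul(SZ, add(add(Z, SZ), add(SSZ, Z)))))))
  →10  S(S(S(add(Z, mul(SZ, add(add(Z, SZ), add(SSZ, Z)))))))
  →11  S(S(S(mul(SZ, add(add(Z, SZ), add(SSZ, Z))))))
  →12  S(S(S(add(add(add(Z, SZ), add(SSZ, Z)), mul(Z, add(add(Z, SZ), add(SSZ, Z)))))))
  →13  S(S(S(add(add(SZ, add(SSZ, Z)), mul(Z, add(add(Z, SZ), add(SSZ, Z)))))))
  →14  S(S(S(add(S(add(Z, add(SSZ, Z))), mul(Z, add(add(Z, SZ), add(SSZ, Z)))))))
  →15  S(S(S(S(add(add(Z, add(SSZ, Z)), mul(Z, add(add(Z, SZ), add(SSZ, Z))))))))
  →16  S(S(S(S(add(add(SSZ, Z), mul(Z, add(add(Z, SZ), add(SSZ, Z))))))))
  →17  S(S(S(S(add(S(add(SZ, Z)), mul(Z, add(add(Z, SZ), add(SSZ, Z))))))))
  →18  S(S(S(S(S(add(add(SZ, Z), mul(Z, add(add(Z, SZ), add(SSZ, Z)))))))))
  →19  S(S(S(S(S(add(S(add(Z, Z)), mul(Z, add(add(Z, SZ), add(SSZ, Z)))))))))
  →20  S(S(S(S(S(S(add(add(Z, Z), mul(Z, add(add(Z, SZ), add(SSZ, Z))))))))))
  →21  S(S(S(S(S(S(add(Z, mul(Z, add(add(Z, SZ), add(SSZ, Z))))))))))
  →22  S(S(S(S(S(S(mul(Z, add(add(Z, SZ), add(SSZ, Z)))))))))
  →23  S^6(Z)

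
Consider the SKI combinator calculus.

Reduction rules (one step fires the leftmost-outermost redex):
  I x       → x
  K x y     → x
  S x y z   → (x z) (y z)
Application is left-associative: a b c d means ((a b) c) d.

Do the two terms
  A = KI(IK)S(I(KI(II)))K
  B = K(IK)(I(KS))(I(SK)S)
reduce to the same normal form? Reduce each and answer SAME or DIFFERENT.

Term A:
  start: KI(IK)S(I(KI(II)))K
  step 1: IS(I(KI(II)))K
  step 2: S(I(KI(II)))K
  step 3: S(KI(II))K
  step 4: SIK

Term B:
  start: K(IK)(I(KS))(I(SK)S)
  step 1: IK(I(SK)S)
  step 2: K(I(SK)S)
  step 3: K(SKS)

Answer: DIFFERENT — A ⇓ SIK, B ⇓ K(SKS)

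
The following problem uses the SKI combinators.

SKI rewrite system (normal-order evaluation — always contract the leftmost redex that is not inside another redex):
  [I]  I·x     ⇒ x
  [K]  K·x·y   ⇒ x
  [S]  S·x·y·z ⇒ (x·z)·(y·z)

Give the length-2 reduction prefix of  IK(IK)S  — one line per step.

Answer: after 2 steps: IK

Reduction:
  start: IK(IK)S
  →1  K(IK)S
  →2  IK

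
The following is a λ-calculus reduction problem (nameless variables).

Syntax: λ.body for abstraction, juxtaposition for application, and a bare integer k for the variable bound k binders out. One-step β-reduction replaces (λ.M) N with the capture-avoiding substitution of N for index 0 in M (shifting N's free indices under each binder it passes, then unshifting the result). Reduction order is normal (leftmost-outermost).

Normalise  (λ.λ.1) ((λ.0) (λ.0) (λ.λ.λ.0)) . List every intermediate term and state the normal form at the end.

Answer: normal form = λ.λ.λ.λ.0  (in 3 steps)

Working:
  start: (λ.λ.1) ((λ.0) (λ.0) (λ.λ.λ.0))
  →1  λ.(λ.0) (λ.0) (λ.λ.λ.0)
  →2  λ.(λ.0) (λ.λ.λ.0)
  →3  λ.λ.λ.λ.0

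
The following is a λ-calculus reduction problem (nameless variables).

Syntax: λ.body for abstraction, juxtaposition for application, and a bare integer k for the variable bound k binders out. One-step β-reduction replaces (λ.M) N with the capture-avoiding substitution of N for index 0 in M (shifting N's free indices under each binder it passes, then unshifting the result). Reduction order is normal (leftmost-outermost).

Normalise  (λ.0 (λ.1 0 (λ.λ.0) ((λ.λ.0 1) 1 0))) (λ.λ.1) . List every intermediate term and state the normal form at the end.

Answer: normal form = λ.λ.0 (0 (λ.λ.1))  (in 6 steps)

Derivation:
  start: (λ.0 (λ.1 0 (λ.λ.0) ((λ.λ.0 1) 1 0))) (λ.λ.1)
  step 1: (λ.λ.1) (λ.(λ.λ.1) 0 (λ.λ.0) ((λ.λ.0 1) (λ.λ.1) 0))
  step 2: λ.λ.(λ.λ.1) 0 (λ.λ.0) ((λ.λ.0 1) (λ.λ.1) 0)
  step 3: λ.λ.(λ.1) (λ.λ.0) ((λ.λ.0 1) (λ.λ.1) 0)
  step 4: λ.λ.0 ((λ.λ.0 1) (λ.λ.1) 0)
  step 5: λ.λ.0 ((λ.0 (λ.λ.1)) 0)
  step 6: λ.λ.0 (0 (λ.λ.1))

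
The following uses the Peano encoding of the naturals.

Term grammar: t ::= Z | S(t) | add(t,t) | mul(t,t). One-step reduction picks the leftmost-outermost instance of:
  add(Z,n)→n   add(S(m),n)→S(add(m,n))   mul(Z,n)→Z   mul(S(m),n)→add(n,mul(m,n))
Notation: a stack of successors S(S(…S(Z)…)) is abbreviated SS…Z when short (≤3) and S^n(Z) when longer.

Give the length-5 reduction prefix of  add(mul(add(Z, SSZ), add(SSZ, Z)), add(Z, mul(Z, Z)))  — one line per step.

  start: add(mul(add(Z, SSZ), add(SSZ, Z)), add(Z, mul(Z, Z)))
  →1  add(mul(SSZ, add(SSZ, Z)), add(Z, mul(Z, Z)))
  →2  add(add(add(SSZ, Z), mul(SZ, add(SSZ, Z))), add(Z, mul(Z, Z)))
  →3  add(add(S(add(SZ, Z)), mul(SZ, add(SSZ, Z))), add(Z, mul(Z, Z)))
  →4  add(S(add(add(SZ, Z), mul(SZ, add(SSZ, Z)))), add(Z, mul(Z, Z)))
  →5  S(add(add(add(SZ, Z), mul(SZ, add(SSZ, Z))), add(Z, mul(Z, Z))))

Answer: after 5 steps: S(add(add(add(SZ, Z), mul(SZ, add(SSZ, Z))), add(Z, mul(Z, Z))))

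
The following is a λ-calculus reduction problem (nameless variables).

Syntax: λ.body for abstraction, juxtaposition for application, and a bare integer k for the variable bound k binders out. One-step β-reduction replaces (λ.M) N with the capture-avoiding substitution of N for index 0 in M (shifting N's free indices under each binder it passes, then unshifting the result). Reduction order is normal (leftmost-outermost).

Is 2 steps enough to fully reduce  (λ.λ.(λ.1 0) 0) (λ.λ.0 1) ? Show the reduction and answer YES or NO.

Answer: YES — reaches normal form λ.0 0 in 2 ≤ 2 steps

Derivation:
  start: (λ.λ.(λ.1 0) 0) (λ.λ.0 1)
  →1  λ.(λ.1 0) 0
  →2  λ.0 0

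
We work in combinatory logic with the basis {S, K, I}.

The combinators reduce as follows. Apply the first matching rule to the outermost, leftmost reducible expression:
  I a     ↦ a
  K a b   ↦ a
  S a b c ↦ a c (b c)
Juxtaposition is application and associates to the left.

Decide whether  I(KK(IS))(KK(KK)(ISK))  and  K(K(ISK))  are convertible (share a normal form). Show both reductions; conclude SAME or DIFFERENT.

Answer: SAME — A ⇓ K(K(SK)), B ⇓ K(K(SK))

Working:
Term A:
  start: I(KK(IS))(KK(KK)(ISK))
  →1  KK(IS)(KK(KK)(ISK))
  →2  K(KK(KK)(ISK))
  →3  K(K(ISK))
  →4  K(K(SK))

Term B:
  start: K(K(ISK))
  →1  K(K(SK))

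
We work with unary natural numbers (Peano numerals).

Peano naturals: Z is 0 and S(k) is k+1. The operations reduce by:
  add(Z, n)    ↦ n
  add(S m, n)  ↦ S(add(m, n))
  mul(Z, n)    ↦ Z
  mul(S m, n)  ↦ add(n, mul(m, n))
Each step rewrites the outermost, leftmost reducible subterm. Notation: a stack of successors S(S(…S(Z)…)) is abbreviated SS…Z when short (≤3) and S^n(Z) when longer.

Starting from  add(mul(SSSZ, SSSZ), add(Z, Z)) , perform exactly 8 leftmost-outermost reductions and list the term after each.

  start: add(mul(SSSZ, SSSZ), add(Z, Z))
  →1  add(add(SSSZ, mul(SSZ, SSSZ)), add(Z, Z))
  →2  add(S(add(SSZ, mul(SSZ, SSSZ))), add(Z, Z))
  →3  S(add(add(SSZ, mul(SSZ, SSSZ)), add(Z, Z)))
  →4  S(add(S(add(SZ, mul(SSZ, SSSZ))), add(Z, Z)))
  →5  S(S(add(add(SZ, mul(SSZ, SSSZ)), add(Z, Z))))
  →6  S(S(add(S(add(Z, mul(SSZ, SSSZ))), add(Z, Z))))
  →7  S(S(S(add(add(Z, mul(SSZ, SSSZ)), add(Z, Z)))))
  →8  S(S(S(add(mul(SSZ, SSSZ), add(Z, Z)))))

Answer: after 8 steps: S(S(S(add(mul(SSZ, SSSZ), add(Z, Z)))))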